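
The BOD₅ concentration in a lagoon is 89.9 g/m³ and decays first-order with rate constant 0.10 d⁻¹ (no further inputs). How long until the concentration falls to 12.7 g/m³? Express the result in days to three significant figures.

19.6 d

t = ln(C₀/C)/k = ln(89.9/12.7)/0.10 = 1.957/0.10 = 19.57 d.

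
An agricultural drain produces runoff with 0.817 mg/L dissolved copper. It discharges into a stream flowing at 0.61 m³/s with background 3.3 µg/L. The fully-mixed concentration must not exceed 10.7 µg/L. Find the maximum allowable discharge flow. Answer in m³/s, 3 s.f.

0.00560 m³/s

3.3 µg/L = 0.0033 mg/L.
10.7 µg/L = 0.0107 mg/L.
Mass balance at complete mixing: C_std·(Q_w + Q_r) = Q_w·C_e + Q_r·C_b.
Rearranging, Q_w = Q_r·(C_std − C_b)/(C_e − C_std) = 0.61·(0.0107 − 0.0033) / (0.817 − 0.0107) = 0.005598 m³/s.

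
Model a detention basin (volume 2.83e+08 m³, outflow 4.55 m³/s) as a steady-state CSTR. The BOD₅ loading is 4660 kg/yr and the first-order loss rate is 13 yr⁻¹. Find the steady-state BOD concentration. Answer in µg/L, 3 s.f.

1.22 µg/L

Outflow Q = 4.55 m³/s × 3.156e+07 s/yr = 1.436e+08 m³/yr.
Steady-state CSTR mass balance: W = Q·C + k·V·C, so C = W/(Q + kV).
Q + kV = 1.436e+08 + 13·2.83e+08 = 3.823e+09 m³/yr.
C = 4660/3.823e+09 = 1.219e-06 kg/m³ = 0.001219 mg/L = 1.219 µg/L.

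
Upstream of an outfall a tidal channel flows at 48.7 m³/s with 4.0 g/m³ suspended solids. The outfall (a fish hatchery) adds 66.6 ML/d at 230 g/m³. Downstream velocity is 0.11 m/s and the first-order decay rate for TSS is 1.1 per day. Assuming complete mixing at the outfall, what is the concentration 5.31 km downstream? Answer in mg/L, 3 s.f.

4.07 mg/L

66.6 ML/d = 0.7708 m³/s.
After complete mixing, C₀ = (0.7708·230 + 48.7·4) / 49.47 = 7.521 mg/L.
Travel time t = 5310 m / 0.11 m/s = 4.827e+04 s = 0.5587 d.
C = 7.521·exp(−1.1·0.5587) = 7.521·0.5409 = 4.068 mg/L.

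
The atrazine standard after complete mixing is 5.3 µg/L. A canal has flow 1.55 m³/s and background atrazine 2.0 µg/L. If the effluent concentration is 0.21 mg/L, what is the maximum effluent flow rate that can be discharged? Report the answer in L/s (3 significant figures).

25.0 L/s

2.0 µg/L = 0.002 mg/L.
5.3 µg/L = 0.0053 mg/L.
Mass balance at complete mixing: C_std·(Q_w + Q_r) = Q_w·C_e + Q_r·C_b.
Rearranging, Q_w = Q_r·(C_std − C_b)/(C_e − C_std) = 1.55·(0.0053 − 0.002) / (0.21 − 0.0053) = 0.02499 m³/s.
= 24.99 L/s.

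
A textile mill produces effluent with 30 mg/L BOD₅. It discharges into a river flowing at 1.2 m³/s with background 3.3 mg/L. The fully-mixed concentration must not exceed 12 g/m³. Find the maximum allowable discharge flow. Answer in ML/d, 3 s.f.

50.1 ML/d

Mass balance at complete mixing: C_std·(Q_w + Q_r) = Q_w·C_e + Q_r·C_b.
Rearranging, Q_w = Q_r·(C_std − C_b)/(C_e − C_std) = 1.2·(12 − 3.3) / (30 − 12) = 0.58 m³/s.
= 50.11 ML/d.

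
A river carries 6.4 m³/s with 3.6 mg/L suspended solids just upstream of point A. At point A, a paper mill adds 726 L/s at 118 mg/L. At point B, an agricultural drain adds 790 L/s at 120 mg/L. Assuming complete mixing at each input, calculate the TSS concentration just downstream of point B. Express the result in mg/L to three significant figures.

25.7 mg/L

726 L/s = 0.726 m³/s.
After input A: C = (6.4·3.6 + 0.726·118) / 7.126 = 15.26 mg/L.
790 L/s = 0.79 m³/s.
After input B: C = (7.126·15.26 + 0.79·120) / 7.916 = 25.71 mg/L.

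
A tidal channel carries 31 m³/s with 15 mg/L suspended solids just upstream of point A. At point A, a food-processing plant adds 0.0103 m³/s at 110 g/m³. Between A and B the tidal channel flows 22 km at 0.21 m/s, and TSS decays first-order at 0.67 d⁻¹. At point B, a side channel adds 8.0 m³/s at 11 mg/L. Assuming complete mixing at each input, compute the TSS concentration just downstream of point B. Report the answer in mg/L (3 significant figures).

After input A: C = (31·15 + 0.0103·110) / 31.01 = 15.03 mg/L.
Over the 22 km reach to input B (t = 1.048e+05 s = 1.213 d), decay gives C = 15.03·exp(−0.67·1.213) = 6.671 mg/L.
After input B: C = (31.01·6.671 + 8·11) / 39.01 = 7.559 mg/L.

7.56 mg/L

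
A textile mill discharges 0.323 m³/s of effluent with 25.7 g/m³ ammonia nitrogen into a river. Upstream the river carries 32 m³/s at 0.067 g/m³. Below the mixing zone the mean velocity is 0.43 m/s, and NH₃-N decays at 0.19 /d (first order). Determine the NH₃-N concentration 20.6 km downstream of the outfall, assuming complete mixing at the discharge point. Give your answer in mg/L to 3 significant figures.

0.291 mg/L

After complete mixing, C₀ = (0.323·25.7 + 32·0.067) / 32.32 = 0.3231 mg/L.
Travel time t = 2.06e+04 m / 0.43 m/s = 4.791e+04 s = 0.5545 d.
C = 0.3231·exp(−0.19·0.5545) = 0.3231·0.9 = 0.2908 mg/L.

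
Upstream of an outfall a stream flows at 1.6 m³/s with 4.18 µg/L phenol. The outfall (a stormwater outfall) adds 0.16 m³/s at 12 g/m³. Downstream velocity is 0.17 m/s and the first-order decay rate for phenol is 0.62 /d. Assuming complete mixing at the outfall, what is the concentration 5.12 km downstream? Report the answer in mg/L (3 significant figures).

0.882 mg/L

4.18 µg/L = 0.00418 mg/L.
After complete mixing, C₀ = (0.16·12 + 1.6·0.00418) / 1.76 = 1.095 mg/L.
Travel time t = 5120 m / 0.17 m/s = 3.012e+04 s = 0.3486 d.
C = 1.095·exp(−0.62·0.3486) = 1.095·0.8056 = 0.8819 mg/L.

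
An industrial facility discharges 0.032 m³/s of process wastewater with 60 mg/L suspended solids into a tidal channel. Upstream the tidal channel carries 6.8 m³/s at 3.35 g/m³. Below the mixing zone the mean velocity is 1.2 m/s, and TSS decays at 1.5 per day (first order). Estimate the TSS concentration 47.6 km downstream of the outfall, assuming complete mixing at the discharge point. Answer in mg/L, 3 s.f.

1.82 mg/L

After complete mixing, C₀ = (0.032·60 + 6.8·3.35) / 6.832 = 3.615 mg/L.
Travel time t = 4.76e+04 m / 1.2 m/s = 3.967e+04 s = 0.4591 d.
C = 3.615·exp(−1.5·0.4591) = 3.615·0.5022 = 1.816 mg/L.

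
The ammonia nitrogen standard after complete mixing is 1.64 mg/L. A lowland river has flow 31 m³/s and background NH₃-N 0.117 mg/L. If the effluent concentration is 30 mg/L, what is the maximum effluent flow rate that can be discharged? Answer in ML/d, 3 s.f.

144 ML/d

Mass balance at complete mixing: C_std·(Q_w + Q_r) = Q_w·C_e + Q_r·C_b.
Rearranging, Q_w = Q_r·(C_std − C_b)/(C_e − C_std) = 31·(1.64 − 0.117) / (30 − 1.64) = 1.665 m³/s.
= 143.8 ML/d.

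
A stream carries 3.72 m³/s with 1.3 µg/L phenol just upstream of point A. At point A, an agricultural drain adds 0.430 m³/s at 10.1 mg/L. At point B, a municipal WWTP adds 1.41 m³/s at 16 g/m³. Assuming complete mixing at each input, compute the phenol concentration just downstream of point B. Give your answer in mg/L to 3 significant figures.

4.84 mg/L

1.3 µg/L = 0.0013 mg/L.
After input A: C = (3.72·0.0013 + 0.43·10.1) / 4.15 = 1.048 mg/L.
After input B: C = (4.15·1.048 + 1.41·16) / 5.56 = 4.84 mg/L.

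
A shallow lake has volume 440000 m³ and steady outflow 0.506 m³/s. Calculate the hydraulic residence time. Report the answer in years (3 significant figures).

0.0276 yr

Q = 0.506 m³/s × 3.156e+07 s/yr = 1.597e+07 m³/yr.
Hydraulic residence time τ = V/Q = 440000/1.597e+07 = 0.02755 yr.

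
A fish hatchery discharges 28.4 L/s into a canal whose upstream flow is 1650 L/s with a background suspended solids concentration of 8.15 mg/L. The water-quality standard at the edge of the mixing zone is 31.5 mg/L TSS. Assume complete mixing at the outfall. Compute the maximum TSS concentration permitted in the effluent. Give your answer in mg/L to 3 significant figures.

1390 mg/L

28.4 L/s = 0.0284 m³/s.
1650 L/s = 1.65 m³/s.
Mass balance: 31.5·1.678 = 0.0284·Cₑ + 1.65·8.15.
Cₑ = (52.87 − 13.45) / 0.0284 = 1388 mg/L.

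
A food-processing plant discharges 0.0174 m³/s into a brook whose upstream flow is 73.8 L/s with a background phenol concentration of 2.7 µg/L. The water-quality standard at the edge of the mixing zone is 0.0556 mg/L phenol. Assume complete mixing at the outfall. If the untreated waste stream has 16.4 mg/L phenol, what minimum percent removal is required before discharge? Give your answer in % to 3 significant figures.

98.3 %

73.8 L/s = 0.0738 m³/s.
2.7 µg/L = 0.0027 mg/L.
Mass balance: 0.0556·0.0912 = 0.0174·Cₑ + 0.0738·0.0027.
Cₑ = (0.005071 − 0.0001993) / 0.0174 = 0.28 mg/L.
Required removal = 1 − 0.28/16.4 = 98.29 %.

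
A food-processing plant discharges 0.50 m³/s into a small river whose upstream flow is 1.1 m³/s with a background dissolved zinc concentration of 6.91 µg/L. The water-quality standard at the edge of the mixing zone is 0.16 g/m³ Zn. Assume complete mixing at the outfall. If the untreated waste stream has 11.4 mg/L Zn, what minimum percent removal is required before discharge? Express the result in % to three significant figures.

6.91 µg/L = 0.00691 mg/L.
Mass balance: 0.16·1.6 = 0.5·Cₑ + 1.1·0.00691.
Cₑ = (0.256 − 0.007601) / 0.5 = 0.4968 mg/L.
Required removal = 1 − 0.4968/11.4 = 95.64 %.

95.6 %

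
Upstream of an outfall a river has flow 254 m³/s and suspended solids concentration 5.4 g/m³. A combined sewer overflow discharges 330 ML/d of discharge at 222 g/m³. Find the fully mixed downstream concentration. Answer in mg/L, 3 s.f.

8.61 mg/L

330 ML/d = 3.819 m³/s.
Conservation of mass across the mixing zone: C = (3.819·222 + 254·5.4) / (3.819 + 254) = 2220/257.8 = 8.609 mg/L.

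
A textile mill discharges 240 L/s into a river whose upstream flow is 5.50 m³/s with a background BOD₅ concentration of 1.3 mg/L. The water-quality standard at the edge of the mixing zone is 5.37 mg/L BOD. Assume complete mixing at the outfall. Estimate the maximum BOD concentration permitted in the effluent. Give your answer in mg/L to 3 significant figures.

240 L/s = 0.24 m³/s.
Mass balance: 5.37·5.74 = 0.24·Cₑ + 5.5·1.3.
Cₑ = (30.82 − 7.15) / 0.24 = 98.64 mg/L.

98.6 mg/L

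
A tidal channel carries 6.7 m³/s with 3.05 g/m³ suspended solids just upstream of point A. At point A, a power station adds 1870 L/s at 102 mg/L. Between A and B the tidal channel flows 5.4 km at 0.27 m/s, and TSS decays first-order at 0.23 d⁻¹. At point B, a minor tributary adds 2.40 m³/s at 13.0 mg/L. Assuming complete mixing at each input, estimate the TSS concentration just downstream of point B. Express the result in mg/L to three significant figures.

1870 L/s = 1.87 m³/s.
After input A: C = (6.7·3.05 + 1.87·102) / 8.57 = 24.64 mg/L.
Over the 5.4 km reach to input B (t = 2e+04 s = 0.2315 d), decay gives C = 24.64·exp(−0.23·0.2315) = 23.36 mg/L.
After input B: C = (8.57·23.36 + 2.4·13) / 10.97 = 21.1 mg/L.

21.1 mg/L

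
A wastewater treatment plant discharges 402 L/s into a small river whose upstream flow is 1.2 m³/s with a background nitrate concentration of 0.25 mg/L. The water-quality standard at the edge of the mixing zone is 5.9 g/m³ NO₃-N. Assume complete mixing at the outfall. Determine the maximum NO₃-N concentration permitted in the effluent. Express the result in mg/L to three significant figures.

402 L/s = 0.402 m³/s.
Mass balance: 5.9·1.602 = 0.402·Cₑ + 1.2·0.25.
Cₑ = (9.452 − 0.3) / 0.402 = 22.77 mg/L.

22.8 mg/L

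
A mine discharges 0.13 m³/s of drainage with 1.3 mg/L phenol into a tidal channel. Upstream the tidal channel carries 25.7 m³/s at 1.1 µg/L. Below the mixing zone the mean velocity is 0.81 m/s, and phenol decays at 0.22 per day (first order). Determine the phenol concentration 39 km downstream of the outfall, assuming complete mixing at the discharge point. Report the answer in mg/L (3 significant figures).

1.1 µg/L = 0.0011 mg/L.
After complete mixing, C₀ = (0.13·1.3 + 25.7·0.0011) / 25.83 = 0.007637 mg/L.
Travel time t = 3.9e+04 m / 0.81 m/s = 4.815e+04 s = 0.5573 d.
C = 0.007637·exp(−0.22·0.5573) = 0.007637·0.8846 = 0.006756 mg/L.

0.00676 mg/L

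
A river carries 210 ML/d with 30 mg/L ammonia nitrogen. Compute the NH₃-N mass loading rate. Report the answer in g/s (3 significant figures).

72.9 g/s

210 ML/d = 2.431 m³/s.
Mass flux = Q·C = 2.431 m³/s × 30 g/m³ = 72.92 g/s.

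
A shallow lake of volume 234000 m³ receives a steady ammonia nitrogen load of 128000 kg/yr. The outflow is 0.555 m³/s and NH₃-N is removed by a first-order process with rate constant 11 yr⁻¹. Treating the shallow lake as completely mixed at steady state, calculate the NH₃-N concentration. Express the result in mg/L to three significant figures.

Outflow Q = 0.555 m³/s × 3.156e+07 s/yr = 1.751e+07 m³/yr.
Steady-state CSTR mass balance: W = Q·C + k·V·C, so C = W/(Q + kV).
Q + kV = 1.751e+07 + 11·234000 = 2.009e+07 m³/yr.
C = 128000/2.009e+07 = 0.006372 kg/m³ = 6.372 mg/L.

6.37 mg/L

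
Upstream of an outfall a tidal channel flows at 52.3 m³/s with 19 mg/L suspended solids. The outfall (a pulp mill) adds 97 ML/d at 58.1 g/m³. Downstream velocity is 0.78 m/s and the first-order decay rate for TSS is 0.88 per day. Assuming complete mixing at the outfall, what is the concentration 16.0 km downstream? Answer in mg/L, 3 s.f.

97 ML/d = 1.123 m³/s.
After complete mixing, C₀ = (1.123·58.1 + 52.3·19) / 53.42 = 19.82 mg/L.
Travel time t = 1.6e+04 m / 0.78 m/s = 2.051e+04 s = 0.2374 d.
C = 19.82·exp(−0.88·0.2374) = 19.82·0.8115 = 16.08 mg/L.

16.1 mg/L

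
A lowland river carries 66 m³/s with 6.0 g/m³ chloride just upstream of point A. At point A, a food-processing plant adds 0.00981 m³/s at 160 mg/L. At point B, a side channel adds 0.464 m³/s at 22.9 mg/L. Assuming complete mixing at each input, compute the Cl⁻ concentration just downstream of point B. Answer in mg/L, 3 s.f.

After input A: C = (66·6 + 0.00981·160) / 66.01 = 6.023 mg/L.
After input B: C = (66.01·6.023 + 0.464·22.9) / 66.47 = 6.141 mg/L.

6.14 mg/L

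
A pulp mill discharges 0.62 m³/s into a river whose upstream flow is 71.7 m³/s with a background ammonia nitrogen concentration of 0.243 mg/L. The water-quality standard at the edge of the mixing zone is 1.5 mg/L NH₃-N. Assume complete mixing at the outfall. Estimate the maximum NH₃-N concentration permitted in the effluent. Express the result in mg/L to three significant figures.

147 mg/L

Mass balance: 1.5·72.32 = 0.62·Cₑ + 71.7·0.243.
Cₑ = (108.5 − 17.42) / 0.62 = 146.9 mg/L.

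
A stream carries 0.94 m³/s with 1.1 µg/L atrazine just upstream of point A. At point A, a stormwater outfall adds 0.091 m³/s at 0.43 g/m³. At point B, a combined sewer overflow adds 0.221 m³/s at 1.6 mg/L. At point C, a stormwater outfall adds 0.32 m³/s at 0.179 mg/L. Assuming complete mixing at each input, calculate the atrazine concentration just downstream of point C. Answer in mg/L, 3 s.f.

0.287 mg/L

1.1 µg/L = 0.0011 mg/L.
After input A: C = (0.94·0.0011 + 0.091·0.43) / 1.031 = 0.03896 mg/L.
After input B: C = (1.031·0.03896 + 0.221·1.6) / 1.252 = 0.3145 mg/L.
After input C: C = (1.252·0.3145 + 0.32·0.179) / 1.572 = 0.2869 mg/L.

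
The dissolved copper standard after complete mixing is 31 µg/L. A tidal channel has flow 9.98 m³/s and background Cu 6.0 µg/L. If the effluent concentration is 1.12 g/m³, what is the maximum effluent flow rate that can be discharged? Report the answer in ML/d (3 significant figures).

6.0 µg/L = 0.006 mg/L.
31 µg/L = 0.031 mg/L.
Mass balance at complete mixing: C_std·(Q_w + Q_r) = Q_w·C_e + Q_r·C_b.
Rearranging, Q_w = Q_r·(C_std − C_b)/(C_e − C_std) = 9.98·(0.031 − 0.006) / (1.12 − 0.031) = 0.2291 m³/s.
= 19.8 ML/d.

19.8 ML/d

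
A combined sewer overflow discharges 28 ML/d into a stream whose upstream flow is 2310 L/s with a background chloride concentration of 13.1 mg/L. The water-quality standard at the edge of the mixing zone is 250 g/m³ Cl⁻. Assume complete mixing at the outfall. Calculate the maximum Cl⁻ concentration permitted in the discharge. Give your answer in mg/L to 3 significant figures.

28 ML/d = 0.3241 m³/s.
2310 L/s = 2.31 m³/s.
Mass balance: 250·2.634 = 0.3241·Cₑ + 2.31·13.1.
Cₑ = (658.5 − 30.26) / 0.3241 = 1939 mg/L.

1940 mg/L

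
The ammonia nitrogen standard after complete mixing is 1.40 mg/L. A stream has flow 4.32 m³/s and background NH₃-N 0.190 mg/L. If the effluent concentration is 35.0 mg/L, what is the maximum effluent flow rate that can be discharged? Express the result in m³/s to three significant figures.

0.156 m³/s

Mass balance at complete mixing: C_std·(Q_w + Q_r) = Q_w·C_e + Q_r·C_b.
Rearranging, Q_w = Q_r·(C_std − C_b)/(C_e − C_std) = 4.32·(1.4 − 0.19) / (35 − 1.4) = 0.1556 m³/s.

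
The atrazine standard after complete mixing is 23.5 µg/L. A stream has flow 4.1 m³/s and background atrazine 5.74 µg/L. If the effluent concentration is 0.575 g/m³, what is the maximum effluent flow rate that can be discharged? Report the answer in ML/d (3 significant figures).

11.4 ML/d

5.74 µg/L = 0.00574 mg/L.
23.5 µg/L = 0.0235 mg/L.
Mass balance at complete mixing: C_std·(Q_w + Q_r) = Q_w·C_e + Q_r·C_b.
Rearranging, Q_w = Q_r·(C_std − C_b)/(C_e − C_std) = 4.1·(0.0235 − 0.00574) / (0.575 − 0.0235) = 0.132 m³/s.
= 11.41 ML/d.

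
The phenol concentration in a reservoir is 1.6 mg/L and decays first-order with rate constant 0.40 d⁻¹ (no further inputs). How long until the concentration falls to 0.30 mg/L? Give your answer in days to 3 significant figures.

4.18 d

t = ln(C₀/C)/k = ln(1.6/0.30)/0.40 = 1.674/0.40 = 4.185 d.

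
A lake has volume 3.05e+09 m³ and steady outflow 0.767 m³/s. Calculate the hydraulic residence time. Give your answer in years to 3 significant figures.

Q = 0.767 m³/s × 3.156e+07 s/yr = 2.42e+07 m³/yr.
Hydraulic residence time τ = V/Q = 3.05e+09/2.42e+07 = 126 yr.

126 yr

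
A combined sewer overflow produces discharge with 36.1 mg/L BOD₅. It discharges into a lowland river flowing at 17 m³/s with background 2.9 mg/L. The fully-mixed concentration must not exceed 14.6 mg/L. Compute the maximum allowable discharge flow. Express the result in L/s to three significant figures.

Mass balance at complete mixing: C_std·(Q_w + Q_r) = Q_w·C_e + Q_r·C_b.
Rearranging, Q_w = Q_r·(C_std − C_b)/(C_e − C_std) = 17·(14.6 − 2.9) / (36.1 − 14.6) = 9.251 m³/s.
= 9251 L/s.

9250 L/s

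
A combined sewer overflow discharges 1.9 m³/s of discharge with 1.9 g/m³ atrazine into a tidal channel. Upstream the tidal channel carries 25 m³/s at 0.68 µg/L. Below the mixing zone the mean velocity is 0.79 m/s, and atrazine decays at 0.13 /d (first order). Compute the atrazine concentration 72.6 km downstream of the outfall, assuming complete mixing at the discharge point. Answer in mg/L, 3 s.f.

0.117 mg/L

0.68 µg/L = 0.00068 mg/L.
After complete mixing, C₀ = (1.9·1.9 + 25·0.00068) / 26.9 = 0.1348 mg/L.
Travel time t = 7.26e+04 m / 0.79 m/s = 9.19e+04 s = 1.064 d.
C = 0.1348·exp(−0.13·1.064) = 0.1348·0.8709 = 0.1174 mg/L.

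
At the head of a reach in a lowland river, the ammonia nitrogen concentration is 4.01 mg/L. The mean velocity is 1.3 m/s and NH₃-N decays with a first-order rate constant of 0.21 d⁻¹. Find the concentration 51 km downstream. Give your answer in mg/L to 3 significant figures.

Travel time t = 51 km / 1.3 m/s = 5.1e+04/1.3 = 3.923e+04 s = 0.4541 d.
First-order decay: C = 4.01·exp(−0.21·0.4541) = 4.01·0.9091 = 3.645 mg/L.

3.65 mg/L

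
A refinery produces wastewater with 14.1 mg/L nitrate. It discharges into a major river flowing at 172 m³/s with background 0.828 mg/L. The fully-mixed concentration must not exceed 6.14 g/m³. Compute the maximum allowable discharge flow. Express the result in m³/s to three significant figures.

115 m³/s

Mass balance at complete mixing: C_std·(Q_w + Q_r) = Q_w·C_e + Q_r·C_b.
Rearranging, Q_w = Q_r·(C_std − C_b)/(C_e − C_std) = 172·(6.14 − 0.828) / (14.1 − 6.14) = 114.8 m³/s.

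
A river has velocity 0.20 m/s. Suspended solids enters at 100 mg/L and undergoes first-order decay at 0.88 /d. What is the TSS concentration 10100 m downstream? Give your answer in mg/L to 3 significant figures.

Travel time t = 10100 m / 0.20 m/s = 1.01e+04/0.20 = 5.05e+04 s = 0.5845 d.
First-order decay: C = 100·exp(−0.88·0.5845) = 100·0.5979 = 59.79 mg/L.

59.8 mg/L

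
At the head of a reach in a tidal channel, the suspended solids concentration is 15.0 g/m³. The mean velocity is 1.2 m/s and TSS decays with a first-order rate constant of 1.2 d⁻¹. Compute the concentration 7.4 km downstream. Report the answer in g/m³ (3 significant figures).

Travel time t = 7.4 km / 1.2 m/s = 7400/1.2 = 6167 s = 0.07137 d.
First-order decay: C = 15.0·exp(−1.2·0.07137) = 15.0·0.9179 = 13.77 g/m³.

13.8 g/m³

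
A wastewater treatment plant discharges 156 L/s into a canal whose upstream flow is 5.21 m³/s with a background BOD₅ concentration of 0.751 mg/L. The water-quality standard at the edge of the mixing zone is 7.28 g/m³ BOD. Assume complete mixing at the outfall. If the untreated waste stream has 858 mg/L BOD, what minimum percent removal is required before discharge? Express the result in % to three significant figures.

73.7 %

156 L/s = 0.156 m³/s.
Mass balance: 7.28·5.366 = 0.156·Cₑ + 5.21·0.751.
Cₑ = (39.06 − 3.913) / 0.156 = 225.3 mg/L.
Required removal = 1 − 225.3/858 = 73.74 %.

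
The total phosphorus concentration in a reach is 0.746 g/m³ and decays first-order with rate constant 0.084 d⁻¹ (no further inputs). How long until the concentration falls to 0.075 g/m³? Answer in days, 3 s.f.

t = ln(C₀/C)/k = ln(0.746/0.075)/0.084 = 2.297/0.084 = 27.35 d.

27.3 d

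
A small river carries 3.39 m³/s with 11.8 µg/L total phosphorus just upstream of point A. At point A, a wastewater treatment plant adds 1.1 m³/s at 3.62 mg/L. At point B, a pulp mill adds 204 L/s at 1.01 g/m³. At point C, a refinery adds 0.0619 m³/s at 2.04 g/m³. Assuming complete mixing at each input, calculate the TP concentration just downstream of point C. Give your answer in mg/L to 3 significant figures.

0.916 mg/L

11.8 µg/L = 0.0118 mg/L.
After input A: C = (3.39·0.0118 + 1.1·3.62) / 4.49 = 0.8958 mg/L.
204 L/s = 0.204 m³/s.
After input B: C = (4.49·0.8958 + 0.204·1.01) / 4.694 = 0.9007 mg/L.
After input C: C = (4.694·0.9007 + 0.0619·2.04) / 4.756 = 0.9156 mg/L.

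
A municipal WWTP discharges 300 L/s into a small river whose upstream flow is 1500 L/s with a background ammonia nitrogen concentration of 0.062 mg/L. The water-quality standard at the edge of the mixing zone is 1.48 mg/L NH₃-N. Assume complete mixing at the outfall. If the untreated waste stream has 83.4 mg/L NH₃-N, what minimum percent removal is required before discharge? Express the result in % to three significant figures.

300 L/s = 0.3 m³/s.
1500 L/s = 1.5 m³/s.
Mass balance: 1.48·1.8 = 0.3·Cₑ + 1.5·0.062.
Cₑ = (2.664 − 0.093) / 0.3 = 8.57 mg/L.
Required removal = 1 − 8.57/83.4 = 89.72 %.

89.7 %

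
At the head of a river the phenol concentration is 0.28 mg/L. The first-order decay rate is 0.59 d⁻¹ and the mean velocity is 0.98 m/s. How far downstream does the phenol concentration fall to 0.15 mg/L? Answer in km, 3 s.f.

89.6 km

From C = C₀·e^(−kt), t = ln(C₀/C)/k = ln(0.28/0.15)/0.59 = 0.6242/0.59 = 1.058 d.
Distance = v·t = 0.98 m/s × 9.14e+04 s = 8.957e+04 m = 89.57 km.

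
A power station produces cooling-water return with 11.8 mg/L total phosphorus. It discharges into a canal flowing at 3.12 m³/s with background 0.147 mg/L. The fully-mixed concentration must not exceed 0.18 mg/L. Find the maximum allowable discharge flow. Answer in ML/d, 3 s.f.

0.766 ML/d

Mass balance at complete mixing: C_std·(Q_w + Q_r) = Q_w·C_e + Q_r·C_b.
Rearranging, Q_w = Q_r·(C_std − C_b)/(C_e − C_std) = 3.12·(0.18 − 0.147) / (11.8 − 0.18) = 0.008861 m³/s.
= 0.7656 ML/d.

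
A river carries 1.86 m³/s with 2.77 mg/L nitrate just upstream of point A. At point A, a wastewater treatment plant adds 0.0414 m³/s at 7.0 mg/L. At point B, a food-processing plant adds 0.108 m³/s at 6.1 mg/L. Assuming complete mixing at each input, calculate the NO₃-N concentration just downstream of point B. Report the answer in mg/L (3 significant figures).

After input A: C = (1.86·2.77 + 0.0414·7) / 1.901 = 2.862 mg/L.
After input B: C = (1.901·2.862 + 0.108·6.1) / 2.009 = 3.036 mg/L.

3.04 mg/L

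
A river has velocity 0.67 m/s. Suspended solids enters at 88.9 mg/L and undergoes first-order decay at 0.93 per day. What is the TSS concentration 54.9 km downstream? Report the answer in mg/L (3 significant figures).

Travel time t = 54.9 km / 0.67 m/s = 5.49e+04/0.67 = 8.194e+04 s = 0.9484 d.
First-order decay: C = 88.9·exp(−0.93·0.9484) = 88.9·0.414 = 36.8 mg/L.

36.8 mg/L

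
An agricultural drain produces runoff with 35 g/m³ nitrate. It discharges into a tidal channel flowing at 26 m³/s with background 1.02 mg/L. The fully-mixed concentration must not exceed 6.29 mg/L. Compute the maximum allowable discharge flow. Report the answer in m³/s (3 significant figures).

4.77 m³/s

Mass balance at complete mixing: C_std·(Q_w + Q_r) = Q_w·C_e + Q_r·C_b.
Rearranging, Q_w = Q_r·(C_std − C_b)/(C_e − C_std) = 26·(6.29 − 1.02) / (35 − 6.29) = 4.773 m³/s.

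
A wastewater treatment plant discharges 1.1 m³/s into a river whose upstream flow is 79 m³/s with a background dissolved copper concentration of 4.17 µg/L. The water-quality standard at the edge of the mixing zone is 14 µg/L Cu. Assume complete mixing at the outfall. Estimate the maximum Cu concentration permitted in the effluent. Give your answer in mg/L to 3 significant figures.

0.720 mg/L

4.17 µg/L = 0.00417 mg/L.
14 µg/L = 0.014 mg/L.
Mass balance: 0.014·80.1 = 1.1·Cₑ + 79·0.00417.
Cₑ = (1.121 − 0.3294) / 1.1 = 0.72 mg/L.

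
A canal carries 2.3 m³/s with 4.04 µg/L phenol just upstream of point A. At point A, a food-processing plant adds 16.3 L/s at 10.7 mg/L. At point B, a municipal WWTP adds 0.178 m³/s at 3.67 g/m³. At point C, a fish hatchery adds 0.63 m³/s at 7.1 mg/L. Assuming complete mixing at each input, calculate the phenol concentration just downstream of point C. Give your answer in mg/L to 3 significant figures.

4.04 µg/L = 0.00404 mg/L.
16.3 L/s = 0.0163 m³/s.
After input A: C = (2.3·0.00404 + 0.0163·10.7) / 2.316 = 0.07931 mg/L.
After input B: C = (2.316·0.07931 + 0.178·3.67) / 2.494 = 0.3355 mg/L.
After input C: C = (2.494·0.3355 + 0.63·7.1) / 3.124 = 1.7 mg/L.

1.70 mg/L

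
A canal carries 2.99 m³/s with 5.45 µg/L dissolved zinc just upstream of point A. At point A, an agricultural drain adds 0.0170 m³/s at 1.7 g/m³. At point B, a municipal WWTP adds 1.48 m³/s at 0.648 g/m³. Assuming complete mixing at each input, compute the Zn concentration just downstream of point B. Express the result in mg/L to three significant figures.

5.45 µg/L = 0.00545 mg/L.
After input A: C = (2.99·0.00545 + 0.017·1.7) / 3.007 = 0.01503 mg/L.
After input B: C = (3.007·0.01503 + 1.48·0.648) / 4.487 = 0.2238 mg/L.

0.224 mg/L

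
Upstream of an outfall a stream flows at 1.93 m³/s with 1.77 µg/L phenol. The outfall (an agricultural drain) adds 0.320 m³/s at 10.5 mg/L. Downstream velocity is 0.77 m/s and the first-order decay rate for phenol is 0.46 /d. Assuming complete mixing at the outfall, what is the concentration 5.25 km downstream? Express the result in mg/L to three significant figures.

1.77 µg/L = 0.00177 mg/L.
After complete mixing, C₀ = (0.32·10.5 + 1.93·0.00177) / 2.25 = 1.495 mg/L.
Travel time t = 5250 m / 0.77 m/s = 6818 s = 0.07891 d.
C = 1.495·exp(−0.46·0.07891) = 1.495·0.9644 = 1.442 mg/L.

1.44 mg/L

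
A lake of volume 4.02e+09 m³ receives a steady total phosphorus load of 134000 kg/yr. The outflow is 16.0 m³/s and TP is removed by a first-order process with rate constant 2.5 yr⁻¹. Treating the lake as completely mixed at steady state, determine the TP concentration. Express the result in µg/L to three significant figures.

12.7 µg/L

Outflow Q = 16.0 m³/s × 3.156e+07 s/yr = 5.049e+08 m³/yr.
Steady-state CSTR mass balance: W = Q·C + k·V·C, so C = W/(Q + kV).
Q + kV = 5.049e+08 + 2.5·4.02e+09 = 1.055e+10 m³/yr.
C = 134000/1.055e+10 = 1.27e-05 kg/m³ = 0.0127 mg/L = 12.7 µg/L.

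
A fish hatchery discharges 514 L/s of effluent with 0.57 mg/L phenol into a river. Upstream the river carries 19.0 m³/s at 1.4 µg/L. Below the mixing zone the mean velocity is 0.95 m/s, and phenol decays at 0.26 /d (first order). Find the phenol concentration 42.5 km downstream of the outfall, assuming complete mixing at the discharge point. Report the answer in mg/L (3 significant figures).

514 L/s = 0.514 m³/s.
1.4 µg/L = 0.0014 mg/L.
After complete mixing, C₀ = (0.514·0.57 + 19·0.0014) / 19.51 = 0.01638 mg/L.
Travel time t = 4.25e+04 m / 0.95 m/s = 4.474e+04 s = 0.5178 d.
C = 0.01638·exp(−0.26·0.5178) = 0.01638·0.874 = 0.01431 mg/L.

0.0143 mg/L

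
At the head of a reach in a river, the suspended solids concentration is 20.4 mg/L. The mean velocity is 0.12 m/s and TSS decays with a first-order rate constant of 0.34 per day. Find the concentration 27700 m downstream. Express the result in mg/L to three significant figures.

Travel time t = 27700 m / 0.12 m/s = 2.77e+04/0.12 = 2.308e+05 s = 2.672 d.
First-order decay: C = 20.4·exp(−0.34·2.672) = 20.4·0.4032 = 8.225 mg/L.

8.22 mg/L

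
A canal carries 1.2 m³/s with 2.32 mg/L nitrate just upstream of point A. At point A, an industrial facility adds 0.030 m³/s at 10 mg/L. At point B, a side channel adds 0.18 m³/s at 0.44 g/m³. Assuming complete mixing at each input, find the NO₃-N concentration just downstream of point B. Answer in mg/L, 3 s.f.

2.24 mg/L

After input A: C = (1.2·2.32 + 0.03·10) / 1.23 = 2.507 mg/L.
After input B: C = (1.23·2.507 + 0.18·0.44) / 1.41 = 2.243 mg/L.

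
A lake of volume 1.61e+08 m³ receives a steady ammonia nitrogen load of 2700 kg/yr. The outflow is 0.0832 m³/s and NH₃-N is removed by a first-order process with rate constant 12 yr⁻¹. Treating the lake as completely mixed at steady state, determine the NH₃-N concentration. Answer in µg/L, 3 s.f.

Outflow Q = 0.0832 m³/s × 3.156e+07 s/yr = 2.626e+06 m³/yr.
Steady-state CSTR mass balance: W = Q·C + k·V·C, so C = W/(Q + kV).
Q + kV = 2.626e+06 + 12·1.61e+08 = 1.935e+09 m³/yr.
C = 2700/1.935e+09 = 1.396e-06 kg/m³ = 0.001396 mg/L = 1.396 µg/L.

1.40 µg/L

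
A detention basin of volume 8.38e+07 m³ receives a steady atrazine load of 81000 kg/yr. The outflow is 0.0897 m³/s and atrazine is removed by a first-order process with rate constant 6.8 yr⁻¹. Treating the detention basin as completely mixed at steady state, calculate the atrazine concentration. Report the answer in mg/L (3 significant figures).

0.141 mg/L

Outflow Q = 0.0897 m³/s × 3.156e+07 s/yr = 2.831e+06 m³/yr.
Steady-state CSTR mass balance: W = Q·C + k·V·C, so C = W/(Q + kV).
Q + kV = 2.831e+06 + 6.8·8.38e+07 = 5.727e+08 m³/yr.
C = 81000/5.727e+08 = 0.0001414 kg/m³ = 0.1414 mg/L.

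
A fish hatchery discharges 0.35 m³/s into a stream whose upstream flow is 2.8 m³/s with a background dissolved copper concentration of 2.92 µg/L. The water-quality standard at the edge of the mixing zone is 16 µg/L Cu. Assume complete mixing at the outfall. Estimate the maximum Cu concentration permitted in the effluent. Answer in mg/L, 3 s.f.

0.121 mg/L

2.92 µg/L = 0.00292 mg/L.
16 µg/L = 0.016 mg/L.
Mass balance: 0.016·3.15 = 0.35·Cₑ + 2.8·0.00292.
Cₑ = (0.0504 − 0.008176) / 0.35 = 0.1206 mg/L.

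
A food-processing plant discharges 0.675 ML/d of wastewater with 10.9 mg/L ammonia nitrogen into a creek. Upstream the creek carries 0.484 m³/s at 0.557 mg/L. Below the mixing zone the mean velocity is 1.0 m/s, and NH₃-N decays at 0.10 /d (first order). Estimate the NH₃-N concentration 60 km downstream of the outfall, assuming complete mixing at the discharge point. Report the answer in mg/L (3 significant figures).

0.675 ML/d = 0.007812 m³/s.
After complete mixing, C₀ = (0.007812·10.9 + 0.484·0.557) / 0.4918 = 0.7213 mg/L.
Travel time t = 6e+04 m / 1.0 m/s = 6e+04 s = 0.6944 d.
C = 0.7213·exp(−0.10·0.6944) = 0.7213·0.9329 = 0.6729 mg/L.

0.673 mg/L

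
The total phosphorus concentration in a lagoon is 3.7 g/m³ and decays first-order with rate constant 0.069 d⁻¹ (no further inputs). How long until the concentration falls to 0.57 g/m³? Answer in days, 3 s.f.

t = ln(C₀/C)/k = ln(3.7/0.57)/0.069 = 1.87/0.069 = 27.11 d.

27.1 d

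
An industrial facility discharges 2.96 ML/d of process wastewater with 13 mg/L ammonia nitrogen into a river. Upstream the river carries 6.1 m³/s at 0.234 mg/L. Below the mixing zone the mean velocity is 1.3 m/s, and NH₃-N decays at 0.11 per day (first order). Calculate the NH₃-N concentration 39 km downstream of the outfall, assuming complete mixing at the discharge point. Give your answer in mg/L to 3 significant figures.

2.96 ML/d = 0.03426 m³/s.
After complete mixing, C₀ = (0.03426·13 + 6.1·0.234) / 6.134 = 0.3053 mg/L.
Travel time t = 3.9e+04 m / 1.3 m/s = 3e+04 s = 0.3472 d.
C = 0.3053·exp(−0.11·0.3472) = 0.3053·0.9625 = 0.2939 mg/L.

0.294 mg/L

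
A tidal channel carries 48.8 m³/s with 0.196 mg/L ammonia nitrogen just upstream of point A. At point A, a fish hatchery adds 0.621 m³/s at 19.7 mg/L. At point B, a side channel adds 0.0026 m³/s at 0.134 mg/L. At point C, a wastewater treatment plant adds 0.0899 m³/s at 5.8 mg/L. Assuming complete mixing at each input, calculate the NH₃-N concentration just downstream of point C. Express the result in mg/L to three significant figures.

0.451 mg/L

After input A: C = (48.8·0.196 + 0.621·19.7) / 49.42 = 0.4411 mg/L.
After input B: C = (49.42·0.4411 + 0.0026·0.134) / 49.42 = 0.4411 mg/L.
After input C: C = (49.42·0.4411 + 0.0899·5.8) / 49.51 = 0.4508 mg/L.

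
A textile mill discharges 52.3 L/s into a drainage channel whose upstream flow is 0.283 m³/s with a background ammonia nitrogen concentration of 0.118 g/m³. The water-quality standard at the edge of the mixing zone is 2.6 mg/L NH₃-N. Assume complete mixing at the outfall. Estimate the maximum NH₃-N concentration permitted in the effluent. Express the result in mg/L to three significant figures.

16.0 mg/L

52.3 L/s = 0.0523 m³/s.
Mass balance: 2.6·0.3353 = 0.0523·Cₑ + 0.283·0.118.
Cₑ = (0.8718 − 0.03339) / 0.0523 = 16.03 mg/L.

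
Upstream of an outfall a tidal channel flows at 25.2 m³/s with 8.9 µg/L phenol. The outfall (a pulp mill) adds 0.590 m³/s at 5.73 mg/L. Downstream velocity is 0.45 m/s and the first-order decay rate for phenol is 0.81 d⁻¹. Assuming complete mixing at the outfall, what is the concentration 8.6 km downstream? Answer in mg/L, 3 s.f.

8.9 µg/L = 0.0089 mg/L.
After complete mixing, C₀ = (0.59·5.73 + 25.2·0.0089) / 25.79 = 0.1398 mg/L.
Travel time t = 8600 m / 0.45 m/s = 1.911e+04 s = 0.2212 d.
C = 0.1398·exp(−0.81·0.2212) = 0.1398·0.836 = 0.1169 mg/L.

0.117 mg/L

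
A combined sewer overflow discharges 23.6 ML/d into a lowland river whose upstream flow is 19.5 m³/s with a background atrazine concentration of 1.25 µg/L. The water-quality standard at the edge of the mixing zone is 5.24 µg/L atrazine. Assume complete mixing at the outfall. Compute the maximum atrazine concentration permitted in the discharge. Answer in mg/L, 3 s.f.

23.6 ML/d = 0.2731 m³/s.
1.25 µg/L = 0.00125 mg/L.
5.24 µg/L = 0.00524 mg/L.
Mass balance: 0.00524·19.77 = 0.2731·Cₑ + 19.5·0.00125.
Cₑ = (0.1036 − 0.02438) / 0.2731 = 0.2901 mg/L.

0.290 mg/L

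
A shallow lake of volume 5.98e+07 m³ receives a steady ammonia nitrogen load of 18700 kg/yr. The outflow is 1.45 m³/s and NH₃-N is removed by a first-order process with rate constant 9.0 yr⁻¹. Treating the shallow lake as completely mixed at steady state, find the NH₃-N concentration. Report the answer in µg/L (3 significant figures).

32.0 µg/L

Outflow Q = 1.45 m³/s × 3.156e+07 s/yr = 4.576e+07 m³/yr.
Steady-state CSTR mass balance: W = Q·C + k·V·C, so C = W/(Q + kV).
Q + kV = 4.576e+07 + 9.0·5.98e+07 = 5.84e+08 m³/yr.
C = 18700/5.84e+08 = 3.202e-05 kg/m³ = 0.03202 mg/L = 32.02 µg/L.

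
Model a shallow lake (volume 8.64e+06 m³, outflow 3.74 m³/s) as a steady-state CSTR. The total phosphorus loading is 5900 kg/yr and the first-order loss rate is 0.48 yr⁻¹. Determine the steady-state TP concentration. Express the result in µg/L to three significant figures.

Outflow Q = 3.74 m³/s × 3.156e+07 s/yr = 1.18e+08 m³/yr.
Steady-state CSTR mass balance: W = Q·C + k·V·C, so C = W/(Q + kV).
Q + kV = 1.18e+08 + 0.48·8.64e+06 = 1.222e+08 m³/yr.
C = 5900/1.222e+08 = 4.829e-05 kg/m³ = 0.04829 mg/L = 48.29 µg/L.

48.3 µg/L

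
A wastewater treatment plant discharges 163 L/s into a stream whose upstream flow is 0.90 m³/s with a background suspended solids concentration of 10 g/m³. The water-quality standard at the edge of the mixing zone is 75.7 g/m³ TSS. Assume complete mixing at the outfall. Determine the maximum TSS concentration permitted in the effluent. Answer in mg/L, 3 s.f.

163 L/s = 0.163 m³/s.
Mass balance: 75.7·1.063 = 0.163·Cₑ + 0.9·10.
Cₑ = (80.47 − 9) / 0.163 = 438.5 mg/L.

438 mg/L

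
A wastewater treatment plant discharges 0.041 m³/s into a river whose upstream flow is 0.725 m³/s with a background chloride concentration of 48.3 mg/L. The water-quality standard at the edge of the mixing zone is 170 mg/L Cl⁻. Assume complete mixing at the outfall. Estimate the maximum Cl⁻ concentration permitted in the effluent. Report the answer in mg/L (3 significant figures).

2320 mg/L

Mass balance: 170·0.766 = 0.041·Cₑ + 0.725·48.3.
Cₑ = (130.2 − 35.02) / 0.041 = 2322 mg/L.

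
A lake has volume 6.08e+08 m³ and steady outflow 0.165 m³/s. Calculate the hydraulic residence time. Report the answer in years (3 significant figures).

117 yr

Q = 0.165 m³/s × 3.156e+07 s/yr = 5.207e+06 m³/yr.
Hydraulic residence time τ = V/Q = 6.08e+08/5.207e+06 = 116.8 yr.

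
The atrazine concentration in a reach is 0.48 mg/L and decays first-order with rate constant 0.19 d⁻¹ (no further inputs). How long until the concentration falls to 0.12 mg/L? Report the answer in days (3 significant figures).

t = ln(C₀/C)/k = ln(0.48/0.12)/0.19 = 1.386/0.19 = 7.296 d.

7.30 d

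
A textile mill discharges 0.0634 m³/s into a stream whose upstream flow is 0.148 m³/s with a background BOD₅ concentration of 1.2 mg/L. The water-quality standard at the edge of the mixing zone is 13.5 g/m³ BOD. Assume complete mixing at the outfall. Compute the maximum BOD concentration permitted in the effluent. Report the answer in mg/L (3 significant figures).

42.2 mg/L

Mass balance: 13.5·0.2114 = 0.0634·Cₑ + 0.148·1.2.
Cₑ = (2.854 − 0.1776) / 0.0634 = 42.21 mg/L.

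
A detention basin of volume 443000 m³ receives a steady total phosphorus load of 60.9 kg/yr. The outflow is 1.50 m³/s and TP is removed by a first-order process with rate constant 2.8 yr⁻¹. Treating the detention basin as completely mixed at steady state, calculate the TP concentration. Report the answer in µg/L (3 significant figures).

1.25 µg/L

Outflow Q = 1.50 m³/s × 3.156e+07 s/yr = 4.734e+07 m³/yr.
Steady-state CSTR mass balance: W = Q·C + k·V·C, so C = W/(Q + kV).
Q + kV = 4.734e+07 + 2.8·443000 = 4.858e+07 m³/yr.
C = 60.9/4.858e+07 = 1.254e-06 kg/m³ = 0.001254 mg/L = 1.254 µg/L.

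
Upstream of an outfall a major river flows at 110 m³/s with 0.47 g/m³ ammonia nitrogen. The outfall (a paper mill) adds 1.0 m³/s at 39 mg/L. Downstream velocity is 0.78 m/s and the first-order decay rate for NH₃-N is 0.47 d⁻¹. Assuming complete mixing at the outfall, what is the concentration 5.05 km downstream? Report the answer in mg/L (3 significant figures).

After complete mixing, C₀ = (1·39 + 110·0.47) / 111 = 0.8171 mg/L.
Travel time t = 5050 m / 0.78 m/s = 6474 s = 0.07493 d.
C = 0.8171·exp(−0.47·0.07493) = 0.8171·0.9654 = 0.7888 mg/L.

0.789 mg/L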